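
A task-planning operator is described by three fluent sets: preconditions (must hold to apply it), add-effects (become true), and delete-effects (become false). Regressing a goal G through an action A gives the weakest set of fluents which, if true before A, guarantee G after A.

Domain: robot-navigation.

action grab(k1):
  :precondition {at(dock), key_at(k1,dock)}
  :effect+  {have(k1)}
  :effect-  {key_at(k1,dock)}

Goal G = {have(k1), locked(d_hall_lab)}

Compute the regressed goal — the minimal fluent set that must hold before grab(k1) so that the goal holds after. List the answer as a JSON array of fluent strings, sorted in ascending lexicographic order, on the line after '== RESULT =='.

Compute (G \ add) ∪ pre:
  G ∩ del = {}  (empty — regression defined)
  G \ add = {have(k1), locked(d_hall_lab)} \ {have(k1)} = {locked(d_hall_lab)}
  ∪ pre   = {locked(d_hall_lab)} ∪ {at(dock), key_at(k1,dock)}
          = {at(dock), key_at(k1,dock), locked(d_hall_lab)}

== RESULT ==
["at(dock)", "key_at(k1,dock)", "locked(d_hall_lab)"]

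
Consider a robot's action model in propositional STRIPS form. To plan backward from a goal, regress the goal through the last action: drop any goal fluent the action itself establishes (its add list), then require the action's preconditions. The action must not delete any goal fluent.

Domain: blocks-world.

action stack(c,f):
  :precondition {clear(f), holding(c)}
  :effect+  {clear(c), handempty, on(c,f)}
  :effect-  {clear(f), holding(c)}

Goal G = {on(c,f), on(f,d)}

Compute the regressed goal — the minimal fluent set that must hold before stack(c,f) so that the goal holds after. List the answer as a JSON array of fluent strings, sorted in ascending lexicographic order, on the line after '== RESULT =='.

Compute (G \ add) ∪ pre:
  G ∩ del = {}  (empty — regression defined)
  G \ add = {on(c,f), on(f,d)} \ {clear(c), handempty, on(c,f)} = {on(f,d)}
  ∪ pre   = {on(f,d)} ∪ {clear(f), holding(c)}
          = {clear(f), holding(c), on(f,d)}

== RESULT ==
["clear(f)", "holding(c)", "on(f,d)"]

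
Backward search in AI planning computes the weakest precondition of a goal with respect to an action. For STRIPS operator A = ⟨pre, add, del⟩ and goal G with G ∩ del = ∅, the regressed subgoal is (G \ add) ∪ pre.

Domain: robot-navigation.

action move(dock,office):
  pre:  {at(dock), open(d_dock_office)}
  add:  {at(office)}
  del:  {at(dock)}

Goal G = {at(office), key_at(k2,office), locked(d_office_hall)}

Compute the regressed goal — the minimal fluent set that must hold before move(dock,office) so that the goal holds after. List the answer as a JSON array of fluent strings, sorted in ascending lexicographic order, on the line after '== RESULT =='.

Compute (G \ add) ∪ pre:
  G ∩ del = {}  (empty — regression defined)
  G \ add = {at(office), key_at(k2,office), locked(d_office_hall)} \ {at(office)} = {key_at(k2,office), locked(d_office_hall)}
  ∪ pre   = {key_at(k2,office), locked(d_office_hall)} ∪ {at(dock), open(d_dock_office)}
          = {at(dock), key_at(k2,office), locked(d_office_hall), open(d_dock_office)}

== RESULT ==
["at(dock)", "key_at(k2,office)", "locked(d_office_hall)", "open(d_dock_office)"]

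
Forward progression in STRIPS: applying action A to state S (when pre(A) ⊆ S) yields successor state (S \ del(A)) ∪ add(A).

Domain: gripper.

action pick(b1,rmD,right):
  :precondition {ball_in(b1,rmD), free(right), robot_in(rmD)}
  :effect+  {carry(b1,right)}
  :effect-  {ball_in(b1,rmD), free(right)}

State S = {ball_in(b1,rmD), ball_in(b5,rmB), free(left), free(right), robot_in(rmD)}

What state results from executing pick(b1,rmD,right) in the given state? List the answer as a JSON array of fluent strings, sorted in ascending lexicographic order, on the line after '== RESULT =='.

Compute (S \ del) ∪ add:
  pre ⊆ S: {ball_in(b1,rmD), free(right), robot_in(rmD)} ⊆ S  — applicable
  S \ del = {ball_in(b5,rmB), free(left), robot_in(rmD)}
  ∪ add   = {ball_in(b5,rmB), carry(b1,right), free(left), robot_in(rmD)}

== RESULT ==
["ball_in(b5,rmB)", "carry(b1,right)", "free(left)", "robot_in(rmD)"]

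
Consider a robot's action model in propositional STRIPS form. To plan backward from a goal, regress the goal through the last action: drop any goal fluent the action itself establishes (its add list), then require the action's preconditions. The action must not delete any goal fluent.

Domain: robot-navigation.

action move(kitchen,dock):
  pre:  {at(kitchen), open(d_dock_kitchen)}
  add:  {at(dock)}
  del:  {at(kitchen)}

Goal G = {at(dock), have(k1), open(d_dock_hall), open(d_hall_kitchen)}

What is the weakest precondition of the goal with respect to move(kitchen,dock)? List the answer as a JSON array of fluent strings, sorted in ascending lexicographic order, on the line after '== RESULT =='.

Regress:
  G ∩ del = {}  (empty — regression defined)
  G \ add = {at(dock), have(k1), open(d_dock_hall), open(d_hall_kitchen)} \ {at(dock)} = {have(k1), open(d_dock_hall), open(d_hall_kitchen)}
  ∪ pre   = {have(k1), open(d_dock_hall), open(d_hall_kitchen)} ∪ {at(kitchen), open(d_dock_kitchen)}
          = {at(kitchen), have(k1), open(d_dock_hall), open(d_dock_kitchen), open(d_hall_kitchen)}

== RESULT ==
["at(kitchen)", "have(k1)", "open(d_dock_hall)", "open(d_dock_kitchen)", "open(d_hall_kitchen)"]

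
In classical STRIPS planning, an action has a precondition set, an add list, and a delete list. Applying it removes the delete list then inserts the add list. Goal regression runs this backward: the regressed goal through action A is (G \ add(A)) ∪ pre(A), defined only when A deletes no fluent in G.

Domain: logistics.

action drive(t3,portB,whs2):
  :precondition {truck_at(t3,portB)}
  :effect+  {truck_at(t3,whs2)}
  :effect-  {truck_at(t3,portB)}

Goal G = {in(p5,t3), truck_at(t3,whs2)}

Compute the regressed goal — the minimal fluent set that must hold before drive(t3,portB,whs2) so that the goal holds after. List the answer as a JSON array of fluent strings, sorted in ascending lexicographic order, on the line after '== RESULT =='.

Compute (G \ add) ∪ pre:
  G ∩ del = {}  (empty — regression defined)
  G \ add = {in(p5,t3), truck_at(t3,whs2)} \ {truck_at(t3,whs2)} = {in(p5,t3)}
  ∪ pre   = {in(p5,t3)} ∪ {truck_at(t3,portB)}
          = {in(p5,t3), truck_at(t3,portB)}

== RESULT ==
["in(p5,t3)", "truck_at(t3,portB)"]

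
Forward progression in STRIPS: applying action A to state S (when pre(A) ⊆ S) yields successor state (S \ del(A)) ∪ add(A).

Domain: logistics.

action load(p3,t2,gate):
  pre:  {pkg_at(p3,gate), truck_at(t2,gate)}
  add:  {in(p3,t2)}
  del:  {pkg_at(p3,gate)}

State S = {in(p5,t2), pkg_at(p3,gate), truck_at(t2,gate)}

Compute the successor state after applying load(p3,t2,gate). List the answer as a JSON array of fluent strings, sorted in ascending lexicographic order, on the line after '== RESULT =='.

Progress:
  pre ⊆ S: {pkg_at(p3,gate), truck_at(t2,gate)} ⊆ S  — applicable
  S \ del = {in(p5,t2), truck_at(t2,gate)}
  ∪ add   = {in(p3,t2), in(p5,t2), truck_at(t2,gate)}

== RESULT ==
["in(p3,t2)", "in(p5,t2)", "truck_at(t2,gate)"]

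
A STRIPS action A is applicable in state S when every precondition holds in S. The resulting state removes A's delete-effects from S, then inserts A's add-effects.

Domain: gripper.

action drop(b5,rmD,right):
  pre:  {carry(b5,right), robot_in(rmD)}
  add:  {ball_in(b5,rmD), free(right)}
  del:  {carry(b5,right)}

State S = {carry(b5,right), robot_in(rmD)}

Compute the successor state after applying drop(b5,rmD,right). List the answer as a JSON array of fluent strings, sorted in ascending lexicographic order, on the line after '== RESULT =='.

Compute (S \ del) ∪ add:
  pre ⊆ S: {carry(b5,right), robot_in(rmD)} ⊆ S  — applicable
  S \ del = {robot_in(rmD)}
  ∪ add   = {ball_in(b5,rmD), free(right), robot_in(rmD)}

== RESULT ==
["ball_in(b5,rmD)", "free(right)", "robot_in(rmD)"]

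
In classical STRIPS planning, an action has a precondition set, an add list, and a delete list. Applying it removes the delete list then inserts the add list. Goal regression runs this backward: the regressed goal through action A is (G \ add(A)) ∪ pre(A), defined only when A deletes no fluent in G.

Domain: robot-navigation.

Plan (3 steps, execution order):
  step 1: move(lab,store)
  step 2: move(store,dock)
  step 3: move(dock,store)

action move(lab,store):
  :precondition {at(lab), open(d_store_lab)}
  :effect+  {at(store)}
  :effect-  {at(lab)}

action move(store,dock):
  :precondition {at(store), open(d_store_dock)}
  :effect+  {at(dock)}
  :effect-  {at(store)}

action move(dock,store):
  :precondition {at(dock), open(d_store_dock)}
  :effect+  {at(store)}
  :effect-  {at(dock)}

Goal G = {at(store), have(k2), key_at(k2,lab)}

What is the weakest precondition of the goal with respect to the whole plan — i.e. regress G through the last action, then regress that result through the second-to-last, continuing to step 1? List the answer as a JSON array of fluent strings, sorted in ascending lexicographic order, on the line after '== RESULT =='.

Regress step by step:
  through step 3 (move(dock,store)): drop {at(store)}, keep {have(k2), key_at(k2,lab)}, require {at(dock), open(d_store_dock)}
    → {at(dock), have(k2), key_at(k2,lab), open(d_store_dock)}
  through step 2 (move(store,dock)): drop {at(dock)}, keep {have(k2), key_at(k2,lab), open(d_store_dock)}, require {at(store), open(d_store_dock)}
    → {at(store), have(k2), key_at(k2,lab), open(d_store_dock)}
  through step 1 (move(lab,store)): drop {at(store)}, keep {have(k2), key_at(k2,lab), open(d_store_dock)}, require {at(lab), open(d_store_lab)}
    → {at(lab), have(k2), key_at(k2,lab), open(d_store_dock), open(d_store_lab)}

== RESULT ==
["at(lab)", "have(k2)", "key_at(k2,lab)", "open(d_store_dock)", "open(d_store_lab)"]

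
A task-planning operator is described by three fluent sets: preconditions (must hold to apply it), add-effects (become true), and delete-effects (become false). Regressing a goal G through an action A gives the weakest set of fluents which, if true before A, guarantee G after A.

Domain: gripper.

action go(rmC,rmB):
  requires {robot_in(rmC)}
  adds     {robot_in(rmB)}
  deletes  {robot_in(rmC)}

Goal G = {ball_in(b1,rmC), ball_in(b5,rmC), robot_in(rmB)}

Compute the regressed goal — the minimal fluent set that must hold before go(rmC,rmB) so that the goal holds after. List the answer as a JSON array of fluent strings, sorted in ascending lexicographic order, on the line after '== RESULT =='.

Compute (G \ add) ∪ pre:
  G ∩ del = {}  (empty — regression defined)
  G \ add = {ball_in(b1,rmC), ball_in(b5,rmC), robot_in(rmB)} \ {robot_in(rmB)} = {ball_in(b1,rmC), ball_in(b5,rmC)}
  ∪ pre   = {ball_in(b1,rmC), ball_in(b5,rmC)} ∪ {robot_in(rmC)}
          = {ball_in(b1,rmC), ball_in(b5,rmC), robot_in(rmC)}

== RESULT ==
["ball_in(b1,rmC)", "ball_in(b5,rmC)", "robot_in(rmC)"]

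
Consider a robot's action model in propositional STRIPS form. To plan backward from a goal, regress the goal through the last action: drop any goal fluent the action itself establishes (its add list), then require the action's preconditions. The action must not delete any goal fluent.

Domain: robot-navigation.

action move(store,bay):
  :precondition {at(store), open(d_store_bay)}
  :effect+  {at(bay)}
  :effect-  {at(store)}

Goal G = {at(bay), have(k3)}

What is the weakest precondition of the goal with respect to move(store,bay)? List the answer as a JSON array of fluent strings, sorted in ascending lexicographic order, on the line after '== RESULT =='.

Regress:
  G ∩ del = {}  (empty — regression defined)
  G \ add = {at(bay), have(k3)} \ {at(bay)} = {have(k3)}
  ∪ pre   = {have(k3)} ∪ {at(store), open(d_store_bay)}
          = {at(store), have(k3), open(d_store_bay)}

== RESULT ==
["at(store)", "have(k3)", "open(d_store_bay)"]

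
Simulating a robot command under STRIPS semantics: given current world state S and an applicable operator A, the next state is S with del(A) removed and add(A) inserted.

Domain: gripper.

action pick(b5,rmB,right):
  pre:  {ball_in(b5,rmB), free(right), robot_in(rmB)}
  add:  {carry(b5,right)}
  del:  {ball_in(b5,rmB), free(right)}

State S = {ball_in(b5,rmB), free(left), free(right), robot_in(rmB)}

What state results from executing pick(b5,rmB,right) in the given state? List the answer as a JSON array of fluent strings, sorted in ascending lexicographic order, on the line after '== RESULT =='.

Progress:
  pre ⊆ S: {ball_in(b5,rmB), free(right), robot_in(rmB)} ⊆ S  — applicable
  S \ del = {free(left), robot_in(rmB)}
  ∪ add   = {carry(b5,right), free(left), robot_in(rmB)}

== RESULT ==
["carry(b5,right)", "free(left)", "robot_in(rmB)"]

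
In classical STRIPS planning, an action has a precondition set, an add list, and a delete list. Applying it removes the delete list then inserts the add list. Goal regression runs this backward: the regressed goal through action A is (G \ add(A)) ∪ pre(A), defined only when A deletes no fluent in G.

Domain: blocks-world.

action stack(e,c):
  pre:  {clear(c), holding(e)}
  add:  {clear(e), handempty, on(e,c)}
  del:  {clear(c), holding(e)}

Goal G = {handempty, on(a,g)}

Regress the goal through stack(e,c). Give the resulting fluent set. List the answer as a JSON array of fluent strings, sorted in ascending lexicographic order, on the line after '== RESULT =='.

Compute (G \ add) ∪ pre:
  G ∩ del = {}  (empty — regression defined)
  G \ add = {handempty, on(a,g)} \ {clear(e), handempty, on(e,c)} = {on(a,g)}
  ∪ pre   = {on(a,g)} ∪ {clear(c), holding(e)}
          = {clear(c), holding(e), on(a,g)}

== RESULT ==
["clear(c)", "holding(e)", "on(a,g)"]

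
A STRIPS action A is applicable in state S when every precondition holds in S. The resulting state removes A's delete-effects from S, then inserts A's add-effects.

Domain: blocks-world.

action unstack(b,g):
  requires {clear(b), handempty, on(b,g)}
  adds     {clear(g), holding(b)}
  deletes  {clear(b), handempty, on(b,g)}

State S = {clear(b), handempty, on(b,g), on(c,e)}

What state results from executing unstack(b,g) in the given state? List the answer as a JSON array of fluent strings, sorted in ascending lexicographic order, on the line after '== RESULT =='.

Progress:
  pre ⊆ S: {clear(b), handempty, on(b,g)} ⊆ S  — applicable
  S \ del = {on(c,e)}
  ∪ add   = {clear(g), holding(b), on(c,e)}

== RESULT ==
["clear(g)", "holding(b)", "on(c,e)"]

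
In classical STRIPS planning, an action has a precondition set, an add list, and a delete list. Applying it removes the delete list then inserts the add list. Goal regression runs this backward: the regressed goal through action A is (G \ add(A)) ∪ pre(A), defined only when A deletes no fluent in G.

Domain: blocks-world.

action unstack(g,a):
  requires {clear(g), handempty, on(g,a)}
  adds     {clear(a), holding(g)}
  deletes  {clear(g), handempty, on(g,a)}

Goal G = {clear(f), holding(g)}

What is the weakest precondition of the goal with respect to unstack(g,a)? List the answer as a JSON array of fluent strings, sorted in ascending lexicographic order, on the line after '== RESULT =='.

Regress:
  G ∩ del = {}  (empty — regression defined)
  G \ add = {clear(f), holding(g)} \ {clear(a), holding(g)} = {clear(f)}
  ∪ pre   = {clear(f)} ∪ {clear(g), handempty, on(g,a)}
          = {clear(f), clear(g), handempty, on(g,a)}

== RESULT ==
["clear(f)", "clear(g)", "handempty", "on(g,a)"]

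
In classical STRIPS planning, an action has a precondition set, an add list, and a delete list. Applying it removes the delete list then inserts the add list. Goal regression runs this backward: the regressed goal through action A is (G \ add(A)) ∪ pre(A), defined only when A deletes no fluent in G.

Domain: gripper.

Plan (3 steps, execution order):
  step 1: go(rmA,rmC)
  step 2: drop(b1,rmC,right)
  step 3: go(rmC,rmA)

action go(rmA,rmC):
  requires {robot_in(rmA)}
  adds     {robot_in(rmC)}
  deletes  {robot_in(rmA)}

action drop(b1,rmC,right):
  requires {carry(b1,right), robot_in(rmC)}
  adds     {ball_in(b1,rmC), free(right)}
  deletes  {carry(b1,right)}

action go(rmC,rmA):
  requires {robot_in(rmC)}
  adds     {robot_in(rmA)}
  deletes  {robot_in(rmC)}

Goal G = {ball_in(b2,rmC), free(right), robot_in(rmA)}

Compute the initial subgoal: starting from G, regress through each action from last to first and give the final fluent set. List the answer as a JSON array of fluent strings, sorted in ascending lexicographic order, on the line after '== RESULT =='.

Work backward from the goal:
  through step 3 (go(rmC,rmA)): drop {robot_in(rmA)}, keep {ball_in(b2,rmC), free(right)}, require {robot_in(rmC)}
    → {ball_in(b2,rmC), free(right), robot_in(rmC)}
  through step 2 (drop(b1,rmC,right)): drop {free(right)}, keep {ball_in(b2,rmC), robot_in(rmC)}, require {carry(b1,right), robot_in(rmC)}
    → {ball_in(b2,rmC), carry(b1,right), robot_in(rmC)}
  through step 1 (go(rmA,rmC)): drop {robot_in(rmC)}, keep {ball_in(b2,rmC), carry(b1,right)}, require {robot_in(rmA)}
    → {ball_in(b2,rmC), carry(b1,right), robot_in(rmA)}

== RESULT ==
["ball_in(b2,rmC)", "carry(b1,right)", "robot_in(rmA)"]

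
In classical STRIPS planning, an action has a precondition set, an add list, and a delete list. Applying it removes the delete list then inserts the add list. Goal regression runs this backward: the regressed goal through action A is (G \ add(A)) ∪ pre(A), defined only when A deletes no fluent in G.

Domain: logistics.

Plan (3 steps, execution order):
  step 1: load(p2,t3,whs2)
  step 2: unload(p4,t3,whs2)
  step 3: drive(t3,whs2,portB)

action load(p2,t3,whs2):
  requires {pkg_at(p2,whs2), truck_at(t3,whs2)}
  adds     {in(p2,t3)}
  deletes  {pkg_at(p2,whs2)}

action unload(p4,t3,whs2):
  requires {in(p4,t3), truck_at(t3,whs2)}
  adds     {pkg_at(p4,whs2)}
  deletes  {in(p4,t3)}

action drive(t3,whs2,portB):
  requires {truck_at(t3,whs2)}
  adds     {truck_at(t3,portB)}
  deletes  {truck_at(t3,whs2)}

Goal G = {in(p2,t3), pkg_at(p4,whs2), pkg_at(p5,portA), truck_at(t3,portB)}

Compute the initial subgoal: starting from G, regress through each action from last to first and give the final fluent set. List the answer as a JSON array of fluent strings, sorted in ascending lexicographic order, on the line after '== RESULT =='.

Regress step by step:
  through step 3 (drive(t3,whs2,portB)): drop {truck_at(t3,portB)}, keep {in(p2,t3), pkg_at(p4,whs2), pkg_at(p5,portA)}, require {truck_at(t3,whs2)}
    → {in(p2,t3), pkg_at(p4,whs2), pkg_at(p5,portA), truck_at(t3,whs2)}
  through step 2 (unload(p4,t3,whs2)): drop {pkg_at(p4,whs2)}, keep {in(p2,t3), pkg_at(p5,portA), truck_at(t3,whs2)}, require {in(p4,t3), truck_at(t3,whs2)}
    → {in(p2,t3), in(p4,t3), pkg_at(p5,portA), truck_at(t3,whs2)}
  through step 1 (load(p2,t3,whs2)): drop {in(p2,t3)}, keep {in(p4,t3), pkg_at(p5,portA), truck_at(t3,whs2)}, require {pkg_at(p2,whs2), truck_at(t3,whs2)}
    → {in(p4,t3), pkg_at(p2,whs2), pkg_at(p5,portA), truck_at(t3,whs2)}

== RESULT ==
["in(p4,t3)", "pkg_at(p2,whs2)", "pkg_at(p5,portA)", "truck_at(t3,whs2)"]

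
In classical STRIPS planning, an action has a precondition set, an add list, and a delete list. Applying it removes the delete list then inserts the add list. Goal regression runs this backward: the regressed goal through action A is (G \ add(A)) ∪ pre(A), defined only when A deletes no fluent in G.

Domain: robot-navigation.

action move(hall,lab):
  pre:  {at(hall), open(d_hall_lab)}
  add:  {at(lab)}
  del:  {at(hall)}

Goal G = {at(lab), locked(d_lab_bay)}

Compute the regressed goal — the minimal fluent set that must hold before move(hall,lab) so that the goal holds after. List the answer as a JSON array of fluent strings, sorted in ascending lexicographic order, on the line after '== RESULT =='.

Regress:
  G ∩ del = {}  (empty — regression defined)
  G \ add = {at(lab), locked(d_lab_bay)} \ {at(lab)} = {locked(d_lab_bay)}
  ∪ pre   = {locked(d_lab_bay)} ∪ {at(hall), open(d_hall_lab)}
          = {at(hall), locked(d_lab_bay), open(d_hall_lab)}

== RESULT ==
["at(hall)", "locked(d_lab_bay)", "open(d_hall_lab)"]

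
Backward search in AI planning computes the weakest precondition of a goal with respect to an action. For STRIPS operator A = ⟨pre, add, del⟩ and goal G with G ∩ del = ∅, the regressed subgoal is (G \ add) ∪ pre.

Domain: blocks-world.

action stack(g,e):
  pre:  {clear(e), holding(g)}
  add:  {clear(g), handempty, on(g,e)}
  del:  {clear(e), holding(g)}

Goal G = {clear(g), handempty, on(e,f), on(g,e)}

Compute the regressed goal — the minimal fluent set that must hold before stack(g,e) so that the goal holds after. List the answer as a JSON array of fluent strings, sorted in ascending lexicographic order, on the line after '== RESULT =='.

Compute (G \ add) ∪ pre:
  G ∩ del = {}  (empty — regression defined)
  G \ add = {clear(g), handempty, on(e,f), on(g,e)} \ {clear(g), handempty, on(g,e)} = {on(e,f)}
  ∪ pre   = {on(e,f)} ∪ {clear(e), holding(g)}
          = {clear(e), holding(g), on(e,f)}

== RESULT ==
["clear(e)", "holding(g)", "on(e,f)"]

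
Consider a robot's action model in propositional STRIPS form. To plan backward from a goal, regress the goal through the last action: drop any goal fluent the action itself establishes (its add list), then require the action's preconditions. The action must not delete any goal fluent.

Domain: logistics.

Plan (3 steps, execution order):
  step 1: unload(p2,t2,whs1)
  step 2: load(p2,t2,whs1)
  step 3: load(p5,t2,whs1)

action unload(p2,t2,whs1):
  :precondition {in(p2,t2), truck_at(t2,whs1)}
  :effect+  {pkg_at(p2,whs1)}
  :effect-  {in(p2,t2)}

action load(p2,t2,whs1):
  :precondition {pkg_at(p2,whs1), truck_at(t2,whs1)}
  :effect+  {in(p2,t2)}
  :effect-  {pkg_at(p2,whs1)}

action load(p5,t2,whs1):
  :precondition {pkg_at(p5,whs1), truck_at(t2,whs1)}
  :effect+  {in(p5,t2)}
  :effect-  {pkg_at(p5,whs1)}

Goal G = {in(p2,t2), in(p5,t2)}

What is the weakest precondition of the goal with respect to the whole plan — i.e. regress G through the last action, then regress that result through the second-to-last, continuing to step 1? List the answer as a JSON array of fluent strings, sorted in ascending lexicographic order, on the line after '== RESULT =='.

Regress step by step:
  through step 3 (load(p5,t2,whs1)): drop {in(p5,t2)}, keep {in(p2,t2)}, require {pkg_at(p5,whs1), truck_at(t2,whs1)}
    → {in(p2,t2), pkg_at(p5,whs1), truck_at(t2,whs1)}
  through step 2 (load(p2,t2,whs1)): drop {in(p2,t2)}, keep {pkg_at(p5,whs1), truck_at(t2,whs1)}, require {pkg_at(p2,whs1), truck_at(t2,whs1)}
    → {pkg_at(p2,whs1), pkg_at(p5,whs1), truck_at(t2,whs1)}
  through step 1 (unload(p2,t2,whs1)): drop {pkg_at(p2,whs1)}, keep {pkg_at(p5,whs1), truck_at(t2,whs1)}, require {in(p2,t2), truck_at(t2,whs1)}
    → {in(p2,t2), pkg_at(p5,whs1), truck_at(t2,whs1)}

== RESULT ==
["in(p2,t2)", "pkg_at(p5,whs1)", "truck_at(t2,whs1)"]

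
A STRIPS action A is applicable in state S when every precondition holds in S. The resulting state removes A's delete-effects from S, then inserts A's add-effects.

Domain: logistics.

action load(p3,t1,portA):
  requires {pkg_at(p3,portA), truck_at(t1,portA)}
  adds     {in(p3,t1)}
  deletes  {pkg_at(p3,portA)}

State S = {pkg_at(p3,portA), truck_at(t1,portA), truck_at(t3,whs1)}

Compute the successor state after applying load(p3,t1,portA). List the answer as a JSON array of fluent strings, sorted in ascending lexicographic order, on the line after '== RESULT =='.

Compute (S \ del) ∪ add:
  pre ⊆ S: {pkg_at(p3,portA), truck_at(t1,portA)} ⊆ S  — applicable
  S \ del = {truck_at(t1,portA), truck_at(t3,whs1)}
  ∪ add   = {in(p3,t1), truck_at(t1,portA), truck_at(t3,whs1)}

== RESULT ==
["in(p3,t1)", "truck_at(t1,portA)", "truck_at(t3,whs1)"]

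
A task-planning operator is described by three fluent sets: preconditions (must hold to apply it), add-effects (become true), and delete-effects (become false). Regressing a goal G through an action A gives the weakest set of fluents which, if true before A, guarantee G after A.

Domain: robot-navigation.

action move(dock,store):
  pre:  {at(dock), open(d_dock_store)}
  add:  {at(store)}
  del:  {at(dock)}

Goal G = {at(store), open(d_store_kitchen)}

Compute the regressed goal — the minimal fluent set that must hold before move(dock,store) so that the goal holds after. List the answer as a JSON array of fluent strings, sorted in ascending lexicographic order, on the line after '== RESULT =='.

Regress:
  G ∩ del = {}  (empty — regression defined)
  G \ add = {at(store), open(d_store_kitchen)} \ {at(store)} = {open(d_store_kitchen)}
  ∪ pre   = {open(d_store_kitchen)} ∪ {at(dock), open(d_dock_store)}
          = {at(dock), open(d_dock_store), open(d_store_kitchen)}

== RESULT ==
["at(dock)", "open(d_dock_store)", "open(d_store_kitchen)"]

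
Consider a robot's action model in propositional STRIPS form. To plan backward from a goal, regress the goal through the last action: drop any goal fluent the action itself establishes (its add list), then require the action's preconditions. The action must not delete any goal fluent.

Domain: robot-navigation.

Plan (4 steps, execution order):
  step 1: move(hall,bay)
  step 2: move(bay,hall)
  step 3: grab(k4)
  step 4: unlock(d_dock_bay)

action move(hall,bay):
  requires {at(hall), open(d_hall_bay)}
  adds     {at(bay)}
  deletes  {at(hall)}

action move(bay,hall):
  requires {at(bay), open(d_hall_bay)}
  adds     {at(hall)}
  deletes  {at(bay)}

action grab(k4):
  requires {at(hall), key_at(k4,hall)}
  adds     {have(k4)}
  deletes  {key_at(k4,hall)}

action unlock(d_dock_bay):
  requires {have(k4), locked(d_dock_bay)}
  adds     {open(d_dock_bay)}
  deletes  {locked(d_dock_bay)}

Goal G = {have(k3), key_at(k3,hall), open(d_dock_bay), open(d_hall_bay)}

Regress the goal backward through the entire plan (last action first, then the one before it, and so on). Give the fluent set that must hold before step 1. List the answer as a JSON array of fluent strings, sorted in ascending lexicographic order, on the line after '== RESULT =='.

Work backward from the goal:
  through step 4 (unlock(d_dock_bay)): drop {open(d_dock_bay)}, keep {have(k3), key_at(k3,hall), open(d_hall_bay)}, require {have(k4), locked(d_dock_bay)}
    → {have(k3), have(k4), key_at(k3,hall), locked(d_dock_bay), open(d_hall_bay)}
  through step 3 (grab(k4)): drop {have(k4)}, keep {have(k3), key_at(k3,hall), locked(d_dock_bay), open(d_hall_bay)}, require {at(hall), key_at(k4,hall)}
    → {at(hall), have(k3), key_at(k3,hall), key_at(k4,hall), locked(d_dock_bay), open(d_hall_bay)}
  through step 2 (move(bay,hall)): drop {at(hall)}, keep {have(k3), key_at(k3,hall), key_at(k4,hall), locked(d_dock_bay), open(d_hall_bay)}, require {at(bay), open(d_hall_bay)}
    → {at(bay), have(k3), key_at(k3,hall), key_at(k4,hall), locked(d_dock_bay), open(d_hall_bay)}
  through step 1 (move(hall,bay)): drop {at(bay)}, keep {have(k3), key_at(k3,hall), key_at(k4,hall), locked(d_dock_bay), open(d_hall_bay)}, require {at(hall), open(d_hall_bay)}
    → {at(hall), have(k3), key_at(k3,hall), key_at(k4,hall), locked(d_dock_bay), open(d_hall_bay)}

== RESULT ==
["at(hall)", "have(k3)", "key_at(k3,hall)", "key_at(k4,hall)", "locked(d_dock_bay)", "open(d_hall_bay)"]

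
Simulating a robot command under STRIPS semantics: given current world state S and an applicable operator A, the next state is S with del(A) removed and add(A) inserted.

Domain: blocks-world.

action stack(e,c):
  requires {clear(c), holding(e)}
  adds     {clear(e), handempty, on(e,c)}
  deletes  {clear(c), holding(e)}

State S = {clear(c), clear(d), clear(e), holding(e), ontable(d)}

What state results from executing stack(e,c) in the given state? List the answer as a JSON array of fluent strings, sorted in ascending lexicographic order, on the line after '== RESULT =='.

Compute (S \ del) ∪ add:
  pre ⊆ S: {clear(c), holding(e)} ⊆ S  — applicable
  S \ del = {clear(d), clear(e), ontable(d)}
  ∪ add   = {clear(d), clear(e), handempty, on(e,c), ontable(d)}

== RESULT ==
["clear(d)", "clear(e)", "handempty", "on(e,c)", "ontable(d)"]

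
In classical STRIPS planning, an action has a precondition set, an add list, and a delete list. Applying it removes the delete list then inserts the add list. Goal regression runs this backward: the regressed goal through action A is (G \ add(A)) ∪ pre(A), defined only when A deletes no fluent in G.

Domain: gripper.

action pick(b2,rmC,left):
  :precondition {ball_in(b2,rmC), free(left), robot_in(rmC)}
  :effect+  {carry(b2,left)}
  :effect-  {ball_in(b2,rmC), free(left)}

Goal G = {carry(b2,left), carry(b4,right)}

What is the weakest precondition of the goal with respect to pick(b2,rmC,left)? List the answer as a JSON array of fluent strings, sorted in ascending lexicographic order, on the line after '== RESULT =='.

Compute (G \ add) ∪ pre:
  G ∩ del = {}  (empty — regression defined)
  G \ add = {carry(b2,left), carry(b4,right)} \ {carry(b2,left)} = {carry(b4,right)}
  ∪ pre   = {carry(b4,right)} ∪ {ball_in(b2,rmC), free(left), robot_in(rmC)}
          = {ball_in(b2,rmC), carry(b4,right), free(left), robot_in(rmC)}

== RESULT ==
["ball_in(b2,rmC)", "carry(b4,right)", "free(left)", "robot_in(rmC)"]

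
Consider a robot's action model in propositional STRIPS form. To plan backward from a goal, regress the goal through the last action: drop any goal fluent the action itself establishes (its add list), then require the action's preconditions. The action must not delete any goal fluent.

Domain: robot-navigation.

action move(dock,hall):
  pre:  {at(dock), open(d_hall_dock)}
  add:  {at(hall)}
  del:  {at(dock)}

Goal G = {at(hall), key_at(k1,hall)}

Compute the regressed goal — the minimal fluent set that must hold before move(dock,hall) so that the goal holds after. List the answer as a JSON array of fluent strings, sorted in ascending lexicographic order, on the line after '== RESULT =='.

Compute (G \ add) ∪ pre:
  G ∩ del = {}  (empty — regression defined)
  G \ add = {at(hall), key_at(k1,hall)} \ {at(hall)} = {key_at(k1,hall)}
  ∪ pre   = {key_at(k1,hall)} ∪ {at(dock), open(d_hall_dock)}
          = {at(dock), key_at(k1,hall), open(d_hall_dock)}

== RESULT ==
["at(dock)", "key_at(k1,hall)", "open(d_hall_dock)"]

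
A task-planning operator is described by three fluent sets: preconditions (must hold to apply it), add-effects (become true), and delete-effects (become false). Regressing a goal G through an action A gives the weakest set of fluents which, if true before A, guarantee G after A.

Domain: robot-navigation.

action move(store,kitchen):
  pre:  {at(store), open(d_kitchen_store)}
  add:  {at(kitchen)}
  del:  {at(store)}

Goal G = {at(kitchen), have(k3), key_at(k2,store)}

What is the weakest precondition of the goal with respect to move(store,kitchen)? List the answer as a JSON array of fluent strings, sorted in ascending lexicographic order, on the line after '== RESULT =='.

Regress:
  G ∩ del = {}  (empty — regression defined)
  G \ add = {at(kitchen), have(k3), key_at(k2,store)} \ {at(kitchen)} = {have(k3), key_at(k2,store)}
  ∪ pre   = {have(k3), key_at(k2,store)} ∪ {at(store), open(d_kitchen_store)}
          = {at(store), have(k3), key_at(k2,store), open(d_kitchen_store)}

== RESULT ==
["at(store)", "have(k3)", "key_at(k2,store)", "open(d_kitchen_store)"]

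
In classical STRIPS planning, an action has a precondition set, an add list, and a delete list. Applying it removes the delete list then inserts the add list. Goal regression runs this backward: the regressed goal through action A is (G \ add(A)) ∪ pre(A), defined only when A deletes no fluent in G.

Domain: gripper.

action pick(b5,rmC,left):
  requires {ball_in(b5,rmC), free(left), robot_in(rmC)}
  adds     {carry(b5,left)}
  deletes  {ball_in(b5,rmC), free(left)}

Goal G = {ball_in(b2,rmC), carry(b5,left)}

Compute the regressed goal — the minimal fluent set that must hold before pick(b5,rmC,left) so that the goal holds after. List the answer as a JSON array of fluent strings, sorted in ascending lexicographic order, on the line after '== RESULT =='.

Compute (G \ add) ∪ pre:
  G ∩ del = {}  (empty — regression defined)
  G \ add = {ball_in(b2,rmC), carry(b5,left)} \ {carry(b5,left)} = {ball_in(b2,rmC)}
  ∪ pre   = {ball_in(b2,rmC)} ∪ {ball_in(b5,rmC), free(left), robot_in(rmC)}
          = {ball_in(b2,rmC), ball_in(b5,rmC), free(left), robot_in(rmC)}

== RESULT ==
["ball_in(b2,rmC)", "ball_in(b5,rmC)", "free(left)", "robot_in(rmC)"]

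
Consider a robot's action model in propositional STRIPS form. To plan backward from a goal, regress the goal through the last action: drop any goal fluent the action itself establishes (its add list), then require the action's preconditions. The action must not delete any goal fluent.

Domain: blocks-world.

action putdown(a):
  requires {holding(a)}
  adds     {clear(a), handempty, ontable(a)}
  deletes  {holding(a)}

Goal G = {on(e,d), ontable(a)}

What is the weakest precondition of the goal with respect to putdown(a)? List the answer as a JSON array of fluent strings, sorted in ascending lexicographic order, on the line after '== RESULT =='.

Compute (G \ add) ∪ pre:
  G ∩ del = {}  (empty — regression defined)
  G \ add = {on(e,d), ontable(a)} \ {clear(a), handempty, ontable(a)} = {on(e,d)}
  ∪ pre   = {on(e,d)} ∪ {holding(a)}
          = {holding(a), on(e,d)}

== RESULT ==
["holding(a)", "on(e,d)"]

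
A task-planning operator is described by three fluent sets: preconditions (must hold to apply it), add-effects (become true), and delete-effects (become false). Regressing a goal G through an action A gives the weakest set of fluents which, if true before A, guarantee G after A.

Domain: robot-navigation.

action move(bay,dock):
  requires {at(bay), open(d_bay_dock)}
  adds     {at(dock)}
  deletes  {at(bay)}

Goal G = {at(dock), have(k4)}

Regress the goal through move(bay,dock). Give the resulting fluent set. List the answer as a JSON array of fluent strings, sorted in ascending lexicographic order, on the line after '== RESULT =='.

Compute (G \ add) ∪ pre:
  G ∩ del = {}  (empty — regression defined)
  G \ add = {at(dock), have(k4)} \ {at(dock)} = {have(k4)}
  ∪ pre   = {have(k4)} ∪ {at(bay), open(d_bay_dock)}
          = {at(bay), have(k4), open(d_bay_dock)}

== RESULT ==
["at(bay)", "have(k4)", "open(d_bay_dock)"]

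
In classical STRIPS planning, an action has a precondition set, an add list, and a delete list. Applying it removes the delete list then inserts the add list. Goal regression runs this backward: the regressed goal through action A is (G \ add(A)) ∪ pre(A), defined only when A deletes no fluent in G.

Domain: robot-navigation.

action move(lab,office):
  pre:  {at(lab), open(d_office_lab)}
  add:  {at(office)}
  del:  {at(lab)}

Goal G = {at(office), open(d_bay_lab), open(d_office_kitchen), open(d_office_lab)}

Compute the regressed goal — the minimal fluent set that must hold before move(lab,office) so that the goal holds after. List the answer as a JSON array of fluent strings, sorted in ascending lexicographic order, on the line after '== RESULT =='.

Compute (G \ add) ∪ pre:
  G ∩ del = {}  (empty — regression defined)
  G \ add = {at(office), open(d_bay_lab), open(d_office_kitchen), open(d_office_lab)} \ {at(office)} = {open(d_bay_lab), open(d_office_kitchen), open(d_office_lab)}
  ∪ pre   = {open(d_bay_lab), open(d_office_kitchen), open(d_office_lab)} ∪ {at(lab), open(d_office_lab)}
          = {at(lab), open(d_bay_lab), open(d_office_kitchen), open(d_office_lab)}

== RESULT ==
["at(lab)", "open(d_bay_lab)", "open(d_office_kitchen)", "open(d_office_lab)"]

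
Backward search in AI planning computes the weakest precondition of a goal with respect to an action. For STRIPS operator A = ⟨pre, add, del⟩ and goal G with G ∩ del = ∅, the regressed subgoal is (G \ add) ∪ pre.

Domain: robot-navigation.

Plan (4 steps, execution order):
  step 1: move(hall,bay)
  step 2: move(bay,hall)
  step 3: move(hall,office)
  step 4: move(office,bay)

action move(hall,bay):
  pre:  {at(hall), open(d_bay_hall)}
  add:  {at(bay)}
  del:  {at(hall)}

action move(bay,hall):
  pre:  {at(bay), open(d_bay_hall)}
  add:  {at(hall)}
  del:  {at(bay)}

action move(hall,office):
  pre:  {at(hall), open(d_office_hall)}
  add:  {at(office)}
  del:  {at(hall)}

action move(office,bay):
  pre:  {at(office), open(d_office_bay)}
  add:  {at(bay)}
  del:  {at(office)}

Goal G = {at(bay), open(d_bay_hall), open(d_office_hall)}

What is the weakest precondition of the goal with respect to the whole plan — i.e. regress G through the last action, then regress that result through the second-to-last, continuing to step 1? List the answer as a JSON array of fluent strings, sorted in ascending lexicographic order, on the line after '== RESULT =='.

Regress step by step:
  through step 4 (move(office,bay)): drop {at(bay)}, keep {open(d_bay_hall), open(d_office_hall)}, require {at(office), open(d_office_bay)}
    → {at(office), open(d_bay_hall), open(d_office_bay), open(d_office_hall)}
  through step 3 (move(hall,office)): drop {at(office)}, keep {open(d_bay_hall), open(d_office_bay), open(d_office_hall)}, require {at(hall), open(d_office_hall)}
    → {at(hall), open(d_bay_hall), open(d_office_bay), open(d_office_hall)}
  through step 2 (move(bay,hall)): drop {at(hall)}, keep {open(d_bay_hall), open(d_office_bay), open(d_office_hall)}, require {at(bay), open(d_bay_hall)}
    → {at(bay), open(d_bay_hall), open(d_office_bay), open(d_office_hall)}
  through step 1 (move(hall,bay)): drop {at(bay)}, keep {open(d_bay_hall), open(d_office_bay), open(d_office_hall)}, require {at(hall), open(d_bay_hall)}
    → {at(hall), open(d_bay_hall), open(d_office_bay), open(d_office_hall)}

== RESULT ==
["at(hall)", "open(d_bay_hall)", "open(d_office_bay)", "open(d_office_hall)"]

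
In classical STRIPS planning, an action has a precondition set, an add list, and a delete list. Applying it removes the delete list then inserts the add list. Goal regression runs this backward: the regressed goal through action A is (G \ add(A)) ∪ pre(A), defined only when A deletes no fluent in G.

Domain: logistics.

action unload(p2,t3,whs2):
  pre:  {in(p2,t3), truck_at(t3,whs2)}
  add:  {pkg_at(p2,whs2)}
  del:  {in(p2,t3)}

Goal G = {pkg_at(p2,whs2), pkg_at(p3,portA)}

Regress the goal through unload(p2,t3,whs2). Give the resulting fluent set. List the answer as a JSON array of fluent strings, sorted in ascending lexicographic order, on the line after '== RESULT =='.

Compute (G \ add) ∪ pre:
  G ∩ del = {}  (empty — regression defined)
  G \ add = {pkg_at(p2,whs2), pkg_at(p3,portA)} \ {pkg_at(p2,whs2)} = {pkg_at(p3,portA)}
  ∪ pre   = {pkg_at(p3,portA)} ∪ {in(p2,t3), truck_at(t3,whs2)}
          = {in(p2,t3), pkg_at(p3,portA), truck_at(t3,whs2)}

== RESULT ==
["in(p2,t3)", "pkg_at(p3,portA)", "truck_at(t3,whs2)"]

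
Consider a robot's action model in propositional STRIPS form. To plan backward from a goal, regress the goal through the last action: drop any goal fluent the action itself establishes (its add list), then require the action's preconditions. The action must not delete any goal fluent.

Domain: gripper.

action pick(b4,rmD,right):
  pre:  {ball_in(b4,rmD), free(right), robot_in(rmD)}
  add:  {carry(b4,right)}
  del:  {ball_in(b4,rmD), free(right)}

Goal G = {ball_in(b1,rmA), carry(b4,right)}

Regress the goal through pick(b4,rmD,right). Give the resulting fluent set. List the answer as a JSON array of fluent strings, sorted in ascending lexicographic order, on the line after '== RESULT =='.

Compute (G \ add) ∪ pre:
  G ∩ del = {}  (empty — regression defined)
  G \ add = {ball_in(b1,rmA), carry(b4,right)} \ {carry(b4,right)} = {ball_in(b1,rmA)}
  ∪ pre   = {ball_in(b1,rmA)} ∪ {ball_in(b4,rmD), free(right), robot_in(rmD)}
          = {ball_in(b1,rmA), ball_in(b4,rmD), free(right), robot_in(rmD)}

== RESULT ==
["ball_in(b1,rmA)", "ball_in(b4,rmD)", "free(right)", "robot_in(rmD)"]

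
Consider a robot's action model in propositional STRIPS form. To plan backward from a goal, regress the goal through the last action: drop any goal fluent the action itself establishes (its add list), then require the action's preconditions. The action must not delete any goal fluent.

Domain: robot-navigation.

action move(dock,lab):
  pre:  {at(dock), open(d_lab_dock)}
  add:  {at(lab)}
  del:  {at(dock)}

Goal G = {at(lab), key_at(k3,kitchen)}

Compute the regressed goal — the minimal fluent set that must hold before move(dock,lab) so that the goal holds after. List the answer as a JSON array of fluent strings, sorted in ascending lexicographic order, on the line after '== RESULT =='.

Compute (G \ add) ∪ pre:
  G ∩ del = {}  (empty — regression defined)
  G \ add = {at(lab), key_at(k3,kitchen)} \ {at(lab)} = {key_at(k3,kitchen)}
  ∪ pre   = {key_at(k3,kitchen)} ∪ {at(dock), open(d_lab_dock)}
          = {at(dock), key_at(k3,kitchen), open(d_lab_dock)}

== RESULT ==
["at(dock)", "key_at(k3,kitchen)", "open(d_lab_dock)"]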